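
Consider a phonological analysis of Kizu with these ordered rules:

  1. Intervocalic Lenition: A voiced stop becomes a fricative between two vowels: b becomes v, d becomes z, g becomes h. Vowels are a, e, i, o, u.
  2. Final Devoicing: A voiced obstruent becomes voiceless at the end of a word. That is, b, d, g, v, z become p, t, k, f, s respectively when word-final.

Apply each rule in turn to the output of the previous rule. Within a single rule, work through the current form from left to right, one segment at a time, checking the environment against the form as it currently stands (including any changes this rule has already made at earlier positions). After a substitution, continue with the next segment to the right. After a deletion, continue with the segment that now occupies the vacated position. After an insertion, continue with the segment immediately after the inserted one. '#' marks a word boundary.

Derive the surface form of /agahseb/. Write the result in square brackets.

1 Intervocalic Lenition: [agahseb] → [ahahseb]
2 Final Devoicing: [ahahseb] → [ahahsep]

[ahahsep]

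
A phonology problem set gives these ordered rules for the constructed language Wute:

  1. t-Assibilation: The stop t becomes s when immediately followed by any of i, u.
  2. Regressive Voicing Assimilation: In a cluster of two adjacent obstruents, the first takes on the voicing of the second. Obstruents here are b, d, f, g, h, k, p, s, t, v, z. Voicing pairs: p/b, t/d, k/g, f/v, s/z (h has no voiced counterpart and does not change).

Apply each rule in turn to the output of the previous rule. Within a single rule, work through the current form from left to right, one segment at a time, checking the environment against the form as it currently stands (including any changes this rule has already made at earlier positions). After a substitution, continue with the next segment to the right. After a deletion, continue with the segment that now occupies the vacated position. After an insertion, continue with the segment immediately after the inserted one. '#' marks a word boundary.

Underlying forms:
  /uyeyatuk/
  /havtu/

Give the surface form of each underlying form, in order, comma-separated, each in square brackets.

[uyeyasuk], [hafsu]

/uyeyatuk/:
  1 t-Assibilation: [uyeyatuk] → [uyeyasuk]
  2 Regressive Voicing Assimilation: no change — [uyeyasuk]
/havtu/:
  1 t-Assibilation: [havtu] → [havsu]
  2 Regressive Voicing Assimilation: [havsu] → [hafsu]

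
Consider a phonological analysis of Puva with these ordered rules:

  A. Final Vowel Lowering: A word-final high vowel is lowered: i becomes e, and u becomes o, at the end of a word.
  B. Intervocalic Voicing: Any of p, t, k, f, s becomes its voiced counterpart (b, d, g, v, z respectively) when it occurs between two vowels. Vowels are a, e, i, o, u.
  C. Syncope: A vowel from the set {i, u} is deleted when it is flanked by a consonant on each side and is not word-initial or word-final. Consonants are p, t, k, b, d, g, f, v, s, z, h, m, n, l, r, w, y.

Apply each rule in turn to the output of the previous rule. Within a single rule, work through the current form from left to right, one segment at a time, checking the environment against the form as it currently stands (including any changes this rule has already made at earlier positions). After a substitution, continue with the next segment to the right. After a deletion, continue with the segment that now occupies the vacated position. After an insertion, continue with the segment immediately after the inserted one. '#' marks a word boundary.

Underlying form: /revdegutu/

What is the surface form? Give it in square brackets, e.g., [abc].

[revdegdo]

A Final Vowel Lowering: [revdegutu] → [revdeguto]
B Intervocalic Voicing: [revdeguto] → [revdegudo]
C Syncope: [revdegudo] → [revdegdo]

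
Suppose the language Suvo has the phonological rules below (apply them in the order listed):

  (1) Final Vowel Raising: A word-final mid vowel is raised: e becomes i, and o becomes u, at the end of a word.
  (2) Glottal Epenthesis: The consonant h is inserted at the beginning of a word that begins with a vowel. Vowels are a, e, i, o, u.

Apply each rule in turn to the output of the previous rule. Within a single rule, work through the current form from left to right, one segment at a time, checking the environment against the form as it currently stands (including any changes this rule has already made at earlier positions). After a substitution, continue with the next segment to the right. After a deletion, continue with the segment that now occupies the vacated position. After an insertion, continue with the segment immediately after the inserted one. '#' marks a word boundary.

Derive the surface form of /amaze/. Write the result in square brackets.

(1) Final Vowel Raising: [amaze] → [amazi]
(2) Glottal Epenthesis: [amazi] → [hamazi]

[hamazi]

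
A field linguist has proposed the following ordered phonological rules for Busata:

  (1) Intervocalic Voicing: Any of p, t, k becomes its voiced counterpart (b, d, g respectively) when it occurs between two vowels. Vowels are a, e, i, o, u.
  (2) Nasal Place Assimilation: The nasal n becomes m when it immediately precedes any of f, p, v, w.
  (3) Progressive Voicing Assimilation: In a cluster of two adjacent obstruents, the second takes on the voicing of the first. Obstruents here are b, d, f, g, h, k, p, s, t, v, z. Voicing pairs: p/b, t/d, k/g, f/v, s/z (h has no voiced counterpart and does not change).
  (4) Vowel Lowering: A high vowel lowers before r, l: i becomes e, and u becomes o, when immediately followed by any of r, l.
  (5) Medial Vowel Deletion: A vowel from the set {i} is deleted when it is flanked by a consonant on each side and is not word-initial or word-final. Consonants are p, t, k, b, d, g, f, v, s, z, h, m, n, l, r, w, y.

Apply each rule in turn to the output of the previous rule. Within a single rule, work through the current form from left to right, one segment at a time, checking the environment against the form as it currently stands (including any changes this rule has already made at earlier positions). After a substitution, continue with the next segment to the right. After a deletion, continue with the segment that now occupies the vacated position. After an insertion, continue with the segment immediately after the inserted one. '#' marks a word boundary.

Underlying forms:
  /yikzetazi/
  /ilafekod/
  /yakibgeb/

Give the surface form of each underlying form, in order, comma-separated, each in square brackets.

[yksedazi], [elafegod], [yagbgeb]

/yikzetazi/:
  (1) Intervocalic Voicing: [yikzetazi] → [yikzedazi]
  (2) Nasal Place Assimilation: no change — [yikzedazi]
  (3) Progressive Voicing Assimilation: [yikzedazi] → [yiksedazi]
  (4) Vowel Lowering: no change — [yiksedazi]
  (5) Medial Vowel Deletion: [yiksedazi] → [yksedazi]
/ilafekod/:
  (1) Intervocalic Voicing: [ilafekod] → [ilafegod]
  (2) Nasal Place Assimilation: no change — [ilafegod]
  (3) Progressive Voicing Assimilation: no change — [ilafegod]
  (4) Vowel Lowering: [ilafegod] → [elafegod]
  (5) Medial Vowel Deletion: no change — [elafegod]
/yakibgeb/:
  (1) Intervocalic Voicing: [yakibgeb] → [yagibgeb]
  (2) Nasal Place Assimilation: no change — [yagibgeb]
  (3) Progressive Voicing Assimilation: no change — [yagibgeb]
  (4) Vowel Lowering: no change — [yagibgeb]
  (5) Medial Vowel Deletion: [yagibgeb] → [yagbgeb]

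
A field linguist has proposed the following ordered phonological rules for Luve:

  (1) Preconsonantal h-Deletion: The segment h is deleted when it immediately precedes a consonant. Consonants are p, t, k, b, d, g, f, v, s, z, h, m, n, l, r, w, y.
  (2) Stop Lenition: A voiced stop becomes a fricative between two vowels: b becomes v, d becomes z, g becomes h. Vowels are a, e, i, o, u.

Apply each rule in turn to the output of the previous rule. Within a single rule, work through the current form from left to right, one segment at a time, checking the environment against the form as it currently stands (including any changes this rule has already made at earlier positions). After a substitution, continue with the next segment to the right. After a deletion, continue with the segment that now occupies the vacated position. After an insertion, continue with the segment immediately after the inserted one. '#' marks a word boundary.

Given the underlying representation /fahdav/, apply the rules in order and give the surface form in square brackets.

[fazav]

(1) Preconsonantal h-Deletion: [fahdav] → [fadav]
(2) Stop Lenition: [fadav] → [fazav]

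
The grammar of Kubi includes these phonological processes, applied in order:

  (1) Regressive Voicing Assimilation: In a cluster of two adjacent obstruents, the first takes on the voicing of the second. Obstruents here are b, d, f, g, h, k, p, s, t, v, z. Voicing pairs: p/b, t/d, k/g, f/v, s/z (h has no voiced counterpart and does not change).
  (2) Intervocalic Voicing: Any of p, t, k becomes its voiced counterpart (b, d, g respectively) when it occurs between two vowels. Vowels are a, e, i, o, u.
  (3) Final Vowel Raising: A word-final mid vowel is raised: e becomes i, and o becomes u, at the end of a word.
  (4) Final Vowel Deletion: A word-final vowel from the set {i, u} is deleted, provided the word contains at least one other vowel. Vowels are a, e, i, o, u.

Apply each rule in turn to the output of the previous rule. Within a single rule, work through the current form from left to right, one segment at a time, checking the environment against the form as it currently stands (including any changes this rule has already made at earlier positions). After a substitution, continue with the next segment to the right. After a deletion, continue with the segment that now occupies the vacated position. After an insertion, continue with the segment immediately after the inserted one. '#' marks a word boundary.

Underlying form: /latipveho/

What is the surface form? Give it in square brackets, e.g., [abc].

(1) Regressive Voicing Assimilation: [latipveho] → [latibveho]
(2) Intervocalic Voicing: [latibveho] → [ladibveho]
(3) Final Vowel Raising: [ladibveho] → [ladibvehu]
(4) Final Vowel Deletion: [ladibvehu] → [ladibveh]

[ladibveh]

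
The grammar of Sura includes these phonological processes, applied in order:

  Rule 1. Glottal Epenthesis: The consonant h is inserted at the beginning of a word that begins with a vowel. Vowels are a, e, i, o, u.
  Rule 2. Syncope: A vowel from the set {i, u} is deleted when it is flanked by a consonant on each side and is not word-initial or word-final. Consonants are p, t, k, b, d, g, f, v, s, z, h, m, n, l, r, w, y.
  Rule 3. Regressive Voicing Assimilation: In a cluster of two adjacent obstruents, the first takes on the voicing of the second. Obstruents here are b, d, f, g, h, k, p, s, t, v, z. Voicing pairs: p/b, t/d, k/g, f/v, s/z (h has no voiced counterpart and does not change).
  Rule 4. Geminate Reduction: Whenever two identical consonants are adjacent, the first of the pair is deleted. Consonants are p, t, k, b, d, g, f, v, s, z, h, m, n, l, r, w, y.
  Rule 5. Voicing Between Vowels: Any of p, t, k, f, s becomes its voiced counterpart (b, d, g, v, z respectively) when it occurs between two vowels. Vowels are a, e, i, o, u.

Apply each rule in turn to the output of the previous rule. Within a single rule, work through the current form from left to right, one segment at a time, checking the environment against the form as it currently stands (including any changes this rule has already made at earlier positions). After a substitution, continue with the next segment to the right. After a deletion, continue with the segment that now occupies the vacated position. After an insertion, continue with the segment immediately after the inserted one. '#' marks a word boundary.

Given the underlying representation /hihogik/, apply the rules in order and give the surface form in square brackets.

Rule 1 Glottal Epenthesis: no change — [hihogik]
Rule 2 Syncope: [hihogik] → [hhogk]
Rule 3 Regressive Voicing Assimilation: [hhogk] → [hhokk]
Rule 4 Geminate Reduction: [hhokk] → [hok]
Rule 5 Voicing Between Vowels: no change — [hok]

[hok]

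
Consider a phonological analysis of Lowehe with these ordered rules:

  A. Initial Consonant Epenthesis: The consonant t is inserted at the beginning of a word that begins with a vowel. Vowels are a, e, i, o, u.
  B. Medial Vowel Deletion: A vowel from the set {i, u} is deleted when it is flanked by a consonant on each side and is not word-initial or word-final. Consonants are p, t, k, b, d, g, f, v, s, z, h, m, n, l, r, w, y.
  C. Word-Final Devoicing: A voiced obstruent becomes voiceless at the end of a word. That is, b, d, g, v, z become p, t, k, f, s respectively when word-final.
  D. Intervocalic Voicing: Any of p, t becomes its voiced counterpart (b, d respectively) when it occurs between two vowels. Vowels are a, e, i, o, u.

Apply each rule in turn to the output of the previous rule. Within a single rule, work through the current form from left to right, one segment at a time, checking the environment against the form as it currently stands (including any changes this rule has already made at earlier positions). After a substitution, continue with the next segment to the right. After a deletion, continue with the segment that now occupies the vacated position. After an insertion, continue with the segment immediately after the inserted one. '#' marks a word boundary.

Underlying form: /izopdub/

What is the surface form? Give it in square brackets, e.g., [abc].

[tzopdp]

A Initial Consonant Epenthesis: [izopdub] → [tizopdub]
B Medial Vowel Deletion: [tizopdub] → [tzopdb]
C Word-Final Devoicing: [tzopdb] → [tzopdp]
D Intervocalic Voicing: no change — [tzopdp]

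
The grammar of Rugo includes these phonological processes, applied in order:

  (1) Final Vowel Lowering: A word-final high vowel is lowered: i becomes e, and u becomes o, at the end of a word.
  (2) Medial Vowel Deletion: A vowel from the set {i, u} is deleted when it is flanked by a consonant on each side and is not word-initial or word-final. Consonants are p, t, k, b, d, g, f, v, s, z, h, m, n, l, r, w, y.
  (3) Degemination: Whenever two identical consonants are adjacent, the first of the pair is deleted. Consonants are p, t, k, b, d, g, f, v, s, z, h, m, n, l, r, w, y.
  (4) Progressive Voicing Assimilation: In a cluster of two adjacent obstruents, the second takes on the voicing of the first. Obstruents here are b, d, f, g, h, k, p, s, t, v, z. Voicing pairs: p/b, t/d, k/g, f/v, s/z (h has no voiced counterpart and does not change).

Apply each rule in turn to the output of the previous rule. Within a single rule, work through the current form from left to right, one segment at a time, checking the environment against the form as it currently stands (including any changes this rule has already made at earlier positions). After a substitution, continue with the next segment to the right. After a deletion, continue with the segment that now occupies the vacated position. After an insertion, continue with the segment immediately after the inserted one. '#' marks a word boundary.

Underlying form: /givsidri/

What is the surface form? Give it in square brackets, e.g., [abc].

(1) Final Vowel Lowering: [givsidri] → [givsidre]
(2) Medial Vowel Deletion: [givsidre] → [gvsdre]
(3) Degemination: no change — [gvsdre]
(4) Progressive Voicing Assimilation: [gvsdre] → [gvzdre]

[gvzdre]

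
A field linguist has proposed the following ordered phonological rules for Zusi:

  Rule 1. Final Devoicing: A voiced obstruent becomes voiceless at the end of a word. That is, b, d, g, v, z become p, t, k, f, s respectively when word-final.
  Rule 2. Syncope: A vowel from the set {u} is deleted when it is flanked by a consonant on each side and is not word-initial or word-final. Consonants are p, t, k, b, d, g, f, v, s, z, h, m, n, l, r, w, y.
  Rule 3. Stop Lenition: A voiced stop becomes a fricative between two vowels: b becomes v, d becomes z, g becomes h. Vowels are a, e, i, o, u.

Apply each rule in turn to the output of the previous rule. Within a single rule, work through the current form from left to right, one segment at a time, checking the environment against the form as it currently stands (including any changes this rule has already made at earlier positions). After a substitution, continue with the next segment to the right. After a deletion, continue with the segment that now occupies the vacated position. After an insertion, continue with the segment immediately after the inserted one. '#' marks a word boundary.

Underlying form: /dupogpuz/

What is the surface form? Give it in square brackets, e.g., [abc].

[dpogps]

Rule 1 Final Devoicing: [dupogpuz] → [dupogpus]
Rule 2 Syncope: [dupogpus] → [dpogps]
Rule 3 Stop Lenition: no change — [dpogps]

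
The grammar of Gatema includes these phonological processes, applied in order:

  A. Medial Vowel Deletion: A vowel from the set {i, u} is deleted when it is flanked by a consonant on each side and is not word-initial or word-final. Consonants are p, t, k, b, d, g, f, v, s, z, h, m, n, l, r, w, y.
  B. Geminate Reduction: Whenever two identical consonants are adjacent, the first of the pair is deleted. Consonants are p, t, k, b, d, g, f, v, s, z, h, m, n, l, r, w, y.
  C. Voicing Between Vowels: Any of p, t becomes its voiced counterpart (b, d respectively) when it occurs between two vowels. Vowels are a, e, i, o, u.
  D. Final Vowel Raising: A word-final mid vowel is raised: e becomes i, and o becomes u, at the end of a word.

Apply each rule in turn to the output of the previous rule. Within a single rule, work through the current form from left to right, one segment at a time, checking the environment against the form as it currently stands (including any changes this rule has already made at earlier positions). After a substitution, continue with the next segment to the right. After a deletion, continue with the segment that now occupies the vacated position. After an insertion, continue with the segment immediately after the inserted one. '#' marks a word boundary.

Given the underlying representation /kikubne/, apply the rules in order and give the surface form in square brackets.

A Medial Vowel Deletion: [kikubne] → [kkbne]
B Geminate Reduction: [kkbne] → [kbne]
C Voicing Between Vowels: no change — [kbne]
D Final Vowel Raising: [kbne] → [kbni]

[kbni]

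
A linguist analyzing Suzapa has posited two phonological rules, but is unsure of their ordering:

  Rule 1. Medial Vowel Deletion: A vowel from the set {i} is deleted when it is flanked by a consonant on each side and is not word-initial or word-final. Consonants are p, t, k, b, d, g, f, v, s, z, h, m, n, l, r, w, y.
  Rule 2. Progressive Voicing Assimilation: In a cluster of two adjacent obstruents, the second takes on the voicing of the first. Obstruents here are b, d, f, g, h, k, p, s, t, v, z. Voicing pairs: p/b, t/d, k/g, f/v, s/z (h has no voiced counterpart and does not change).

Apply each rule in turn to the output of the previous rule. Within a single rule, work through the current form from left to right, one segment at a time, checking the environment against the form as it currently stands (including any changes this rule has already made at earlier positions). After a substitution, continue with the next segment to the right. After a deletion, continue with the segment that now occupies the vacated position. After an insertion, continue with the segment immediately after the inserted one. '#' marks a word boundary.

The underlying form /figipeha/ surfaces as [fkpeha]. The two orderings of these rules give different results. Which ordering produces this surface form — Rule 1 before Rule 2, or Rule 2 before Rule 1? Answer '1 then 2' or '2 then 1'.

1 then 2

Order 1 then 2:
  1 Medial Vowel Deletion: [figipeha] → [fgpeha]
  2 Progressive Voicing Assimilation: [fgpeha] → [fkpeha]
  result: [fkpeha]
Order 2 then 1:
  2 Progressive Voicing Assimilation: no change — [figipeha]
  1 Medial Vowel Deletion: [figipeha] → [fgpeha]
  result: [fgpeha]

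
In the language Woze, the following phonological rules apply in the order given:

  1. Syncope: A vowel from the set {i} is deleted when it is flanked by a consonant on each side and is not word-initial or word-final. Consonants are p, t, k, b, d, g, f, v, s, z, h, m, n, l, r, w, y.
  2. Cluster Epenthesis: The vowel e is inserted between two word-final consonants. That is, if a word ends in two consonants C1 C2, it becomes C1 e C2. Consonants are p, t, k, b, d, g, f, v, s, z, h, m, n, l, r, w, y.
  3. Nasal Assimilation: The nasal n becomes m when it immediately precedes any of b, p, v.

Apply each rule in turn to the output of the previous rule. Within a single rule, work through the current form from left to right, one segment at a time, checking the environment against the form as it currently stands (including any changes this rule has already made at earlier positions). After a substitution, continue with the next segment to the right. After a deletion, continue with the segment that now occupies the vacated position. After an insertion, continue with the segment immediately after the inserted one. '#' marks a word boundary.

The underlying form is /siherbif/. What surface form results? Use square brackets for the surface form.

1 Syncope: [siherbif] → [sherbf]
2 Cluster Epenthesis: [sherbf] → [sherbef]
3 Nasal Assimilation: no change — [sherbef]

[sherbef]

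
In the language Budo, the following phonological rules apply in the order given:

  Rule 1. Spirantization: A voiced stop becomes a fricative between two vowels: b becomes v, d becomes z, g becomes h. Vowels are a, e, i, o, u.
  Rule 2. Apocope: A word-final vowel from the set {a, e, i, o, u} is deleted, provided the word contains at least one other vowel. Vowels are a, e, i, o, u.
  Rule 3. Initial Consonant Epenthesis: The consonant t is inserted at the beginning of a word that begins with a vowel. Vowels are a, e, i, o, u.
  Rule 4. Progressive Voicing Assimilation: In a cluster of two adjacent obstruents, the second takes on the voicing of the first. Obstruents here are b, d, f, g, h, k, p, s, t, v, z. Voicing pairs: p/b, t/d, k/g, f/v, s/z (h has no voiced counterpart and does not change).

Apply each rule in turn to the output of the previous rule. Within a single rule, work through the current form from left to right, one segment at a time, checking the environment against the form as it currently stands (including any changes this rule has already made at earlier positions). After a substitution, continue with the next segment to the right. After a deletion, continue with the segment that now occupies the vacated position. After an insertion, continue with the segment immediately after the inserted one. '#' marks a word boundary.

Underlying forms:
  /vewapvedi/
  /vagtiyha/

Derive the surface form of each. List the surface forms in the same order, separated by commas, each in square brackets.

/vewapvedi/:
  Rule 1 Spirantization: [vewapvedi] → [vewapvezi]
  Rule 2 Apocope: [vewapvezi] → [vewapvez]
  Rule 3 Initial Consonant Epenthesis: no change — [vewapvez]
  Rule 4 Progressive Voicing Assimilation: [vewapvez] → [vewapfez]
/vagtiyha/:
  Rule 1 Spirantization: no change — [vagtiyha]
  Rule 2 Apocope: [vagtiyha] → [vagtiyh]
  Rule 3 Initial Consonant Epenthesis: no change — [vagtiyh]
  Rule 4 Progressive Voicing Assimilation: [vagtiyh] → [vagdiyh]

[vewapfez], [vagdiyh]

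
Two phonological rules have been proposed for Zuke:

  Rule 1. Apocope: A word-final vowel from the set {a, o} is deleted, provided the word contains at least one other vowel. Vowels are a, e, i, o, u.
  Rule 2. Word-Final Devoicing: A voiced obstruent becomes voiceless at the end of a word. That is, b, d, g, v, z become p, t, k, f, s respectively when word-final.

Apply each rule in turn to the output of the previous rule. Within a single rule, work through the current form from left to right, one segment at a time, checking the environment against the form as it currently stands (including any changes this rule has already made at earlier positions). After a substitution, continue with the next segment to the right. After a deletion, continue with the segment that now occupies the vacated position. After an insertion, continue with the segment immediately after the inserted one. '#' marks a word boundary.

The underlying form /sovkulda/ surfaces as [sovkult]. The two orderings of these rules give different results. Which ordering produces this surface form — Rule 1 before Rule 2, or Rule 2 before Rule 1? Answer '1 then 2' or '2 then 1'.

Order 1 then 2:
  1 Apocope: [sovkulda] → [sovkuld]
  2 Word-Final Devoicing: [sovkuld] → [sovkult]
  result: [sovkult]
Order 2 then 1:
  2 Word-Final Devoicing: no change — [sovkulda]
  1 Apocope: [sovkulda] → [sovkuld]
  result: [sovkuld]

1 then 2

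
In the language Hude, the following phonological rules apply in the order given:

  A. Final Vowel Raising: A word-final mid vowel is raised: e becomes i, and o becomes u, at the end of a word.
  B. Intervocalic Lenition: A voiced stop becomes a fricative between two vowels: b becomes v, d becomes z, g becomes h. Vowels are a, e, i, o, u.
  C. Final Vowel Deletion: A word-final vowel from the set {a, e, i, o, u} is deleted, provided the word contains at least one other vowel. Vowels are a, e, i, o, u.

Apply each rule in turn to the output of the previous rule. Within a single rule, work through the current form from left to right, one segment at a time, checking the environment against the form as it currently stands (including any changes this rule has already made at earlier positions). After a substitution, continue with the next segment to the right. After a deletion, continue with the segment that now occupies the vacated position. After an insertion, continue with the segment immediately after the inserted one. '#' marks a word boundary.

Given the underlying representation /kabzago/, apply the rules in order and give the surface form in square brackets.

A Final Vowel Raising: [kabzago] → [kabzagu]
B Intervocalic Lenition: [kabzagu] → [kabzahu]
C Final Vowel Deletion: [kabzahu] → [kabzah]

[kabzah]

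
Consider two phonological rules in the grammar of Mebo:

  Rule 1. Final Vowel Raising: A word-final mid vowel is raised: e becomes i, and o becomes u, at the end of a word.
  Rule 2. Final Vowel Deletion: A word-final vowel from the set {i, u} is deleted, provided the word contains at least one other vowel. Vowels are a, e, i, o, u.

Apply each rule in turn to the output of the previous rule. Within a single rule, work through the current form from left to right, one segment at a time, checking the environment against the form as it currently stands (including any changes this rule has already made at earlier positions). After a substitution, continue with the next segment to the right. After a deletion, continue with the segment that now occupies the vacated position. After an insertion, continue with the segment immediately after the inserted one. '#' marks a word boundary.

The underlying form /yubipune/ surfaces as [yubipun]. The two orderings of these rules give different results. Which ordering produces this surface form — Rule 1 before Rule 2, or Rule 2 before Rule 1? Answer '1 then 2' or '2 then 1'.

1 then 2

Order 1 then 2:
  1 Final Vowel Raising: [yubipune] → [yubipuni]
  2 Final Vowel Deletion: [yubipuni] → [yubipun]
  result: [yubipun]
Order 2 then 1:
  2 Final Vowel Deletion: no change — [yubipune]
  1 Final Vowel Raising: [yubipune] → [yubipuni]
  result: [yubipuni]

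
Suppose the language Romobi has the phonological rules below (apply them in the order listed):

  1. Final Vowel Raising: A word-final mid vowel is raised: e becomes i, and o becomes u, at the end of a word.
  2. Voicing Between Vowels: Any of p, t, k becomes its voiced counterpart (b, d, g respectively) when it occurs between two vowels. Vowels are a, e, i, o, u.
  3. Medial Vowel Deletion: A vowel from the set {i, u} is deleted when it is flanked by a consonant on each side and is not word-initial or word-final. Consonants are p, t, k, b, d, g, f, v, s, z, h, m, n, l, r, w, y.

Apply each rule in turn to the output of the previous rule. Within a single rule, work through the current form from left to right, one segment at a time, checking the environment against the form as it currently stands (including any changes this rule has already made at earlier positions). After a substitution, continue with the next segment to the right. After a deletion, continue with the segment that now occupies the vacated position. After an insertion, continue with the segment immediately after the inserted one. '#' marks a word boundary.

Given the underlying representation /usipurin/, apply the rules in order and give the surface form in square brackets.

[usbrn]

1 Final Vowel Raising: no change — [usipurin]
2 Voicing Between Vowels: [usipurin] → [usiburin]
3 Medial Vowel Deletion: [usiburin] → [usbrn]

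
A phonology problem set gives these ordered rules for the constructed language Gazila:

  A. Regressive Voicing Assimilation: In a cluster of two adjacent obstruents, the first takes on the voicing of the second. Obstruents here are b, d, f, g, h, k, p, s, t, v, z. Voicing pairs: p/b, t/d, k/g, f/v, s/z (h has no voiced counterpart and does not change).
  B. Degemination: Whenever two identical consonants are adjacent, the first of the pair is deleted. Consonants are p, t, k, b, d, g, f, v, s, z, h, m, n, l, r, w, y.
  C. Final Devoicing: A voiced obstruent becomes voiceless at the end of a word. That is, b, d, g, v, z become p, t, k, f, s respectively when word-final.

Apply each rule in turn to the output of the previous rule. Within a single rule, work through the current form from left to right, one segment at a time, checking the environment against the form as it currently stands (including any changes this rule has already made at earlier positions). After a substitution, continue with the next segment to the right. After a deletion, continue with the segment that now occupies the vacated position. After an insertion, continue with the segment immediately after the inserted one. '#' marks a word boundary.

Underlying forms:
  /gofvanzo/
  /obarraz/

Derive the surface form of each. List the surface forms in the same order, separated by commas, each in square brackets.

/gofvanzo/:
  A Regressive Voicing Assimilation: [gofvanzo] → [govvanzo]
  B Degemination: [govvanzo] → [govanzo]
  C Final Devoicing: no change — [govanzo]
/obarraz/:
  A Regressive Voicing Assimilation: no change — [obarraz]
  B Degemination: [obarraz] → [obaraz]
  C Final Devoicing: [obaraz] → [obaras]

[govanzo], [obaras]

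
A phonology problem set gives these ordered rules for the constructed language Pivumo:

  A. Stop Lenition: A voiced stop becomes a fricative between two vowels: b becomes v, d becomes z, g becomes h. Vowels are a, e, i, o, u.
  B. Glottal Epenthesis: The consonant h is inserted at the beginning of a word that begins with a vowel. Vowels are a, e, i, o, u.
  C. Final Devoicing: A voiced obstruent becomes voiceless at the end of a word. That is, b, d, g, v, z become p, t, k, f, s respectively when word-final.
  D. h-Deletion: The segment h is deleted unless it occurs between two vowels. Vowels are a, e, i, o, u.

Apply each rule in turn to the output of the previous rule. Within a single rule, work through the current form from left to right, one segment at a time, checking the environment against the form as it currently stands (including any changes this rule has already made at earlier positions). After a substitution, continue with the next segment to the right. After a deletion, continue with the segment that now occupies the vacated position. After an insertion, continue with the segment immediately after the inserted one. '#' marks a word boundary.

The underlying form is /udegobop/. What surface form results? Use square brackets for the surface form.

A Stop Lenition: [udegobop] → [uzehovop]
B Glottal Epenthesis: [uzehovop] → [huzehovop]
C Final Devoicing: no change — [huzehovop]
D h-Deletion: [huzehovop] → [uzehovop]

[uzehovop]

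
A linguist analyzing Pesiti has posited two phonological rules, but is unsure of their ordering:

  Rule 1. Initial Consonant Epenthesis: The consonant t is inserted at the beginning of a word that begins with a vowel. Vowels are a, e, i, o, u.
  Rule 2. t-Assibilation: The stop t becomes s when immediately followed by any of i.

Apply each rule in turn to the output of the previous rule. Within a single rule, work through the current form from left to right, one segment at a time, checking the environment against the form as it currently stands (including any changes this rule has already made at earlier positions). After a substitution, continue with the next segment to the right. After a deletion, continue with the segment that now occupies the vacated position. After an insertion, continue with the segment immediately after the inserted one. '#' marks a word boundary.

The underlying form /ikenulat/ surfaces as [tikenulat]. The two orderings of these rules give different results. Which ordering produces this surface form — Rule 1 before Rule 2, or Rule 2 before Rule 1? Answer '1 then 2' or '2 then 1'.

2 then 1

Order 1 then 2:
  1 Initial Consonant Epenthesis: [ikenulat] → [tikenulat]
  2 t-Assibilation: [tikenulat] → [sikenulat]
  result: [sikenulat]
Order 2 then 1:
  2 t-Assibilation: no change — [ikenulat]
  1 Initial Consonant Epenthesis: [ikenulat] → [tikenulat]
  result: [tikenulat]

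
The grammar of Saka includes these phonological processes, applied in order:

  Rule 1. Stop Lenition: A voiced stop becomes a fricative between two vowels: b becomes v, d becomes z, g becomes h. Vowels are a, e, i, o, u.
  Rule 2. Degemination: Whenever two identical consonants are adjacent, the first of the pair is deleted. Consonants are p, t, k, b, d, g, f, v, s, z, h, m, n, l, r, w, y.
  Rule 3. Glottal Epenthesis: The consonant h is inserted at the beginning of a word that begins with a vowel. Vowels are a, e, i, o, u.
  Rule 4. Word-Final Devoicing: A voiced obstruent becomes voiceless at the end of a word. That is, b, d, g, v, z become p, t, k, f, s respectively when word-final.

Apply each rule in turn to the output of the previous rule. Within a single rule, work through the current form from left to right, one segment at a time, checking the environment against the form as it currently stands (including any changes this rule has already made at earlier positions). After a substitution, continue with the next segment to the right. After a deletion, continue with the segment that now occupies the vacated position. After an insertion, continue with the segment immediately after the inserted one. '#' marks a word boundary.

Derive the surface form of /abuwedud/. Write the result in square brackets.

[havuwezut]

Rule 1 Stop Lenition: [abuwedud] → [avuwezud]
Rule 2 Degemination: no change — [avuwezud]
Rule 3 Glottal Epenthesis: [avuwezud] → [havuwezud]
Rule 4 Word-Final Devoicing: [havuwezud] → [havuwezut]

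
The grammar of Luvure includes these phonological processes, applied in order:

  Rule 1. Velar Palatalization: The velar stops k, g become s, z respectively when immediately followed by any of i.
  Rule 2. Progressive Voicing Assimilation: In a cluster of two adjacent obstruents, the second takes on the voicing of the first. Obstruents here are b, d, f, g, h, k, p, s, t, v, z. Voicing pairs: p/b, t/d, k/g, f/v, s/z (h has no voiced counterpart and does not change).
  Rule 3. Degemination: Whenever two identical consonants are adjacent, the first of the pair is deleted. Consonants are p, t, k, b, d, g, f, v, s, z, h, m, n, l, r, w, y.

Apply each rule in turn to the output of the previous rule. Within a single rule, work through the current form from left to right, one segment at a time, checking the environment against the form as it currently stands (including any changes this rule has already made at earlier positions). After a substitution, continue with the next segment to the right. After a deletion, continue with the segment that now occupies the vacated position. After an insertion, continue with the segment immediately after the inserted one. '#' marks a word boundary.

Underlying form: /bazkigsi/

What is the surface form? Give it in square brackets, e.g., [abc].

Rule 1 Velar Palatalization: [bazkigsi] → [bazsigsi]
Rule 2 Progressive Voicing Assimilation: [bazsigsi] → [bazzigzi]
Rule 3 Degemination: [bazzigzi] → [bazigzi]

[bazigzi]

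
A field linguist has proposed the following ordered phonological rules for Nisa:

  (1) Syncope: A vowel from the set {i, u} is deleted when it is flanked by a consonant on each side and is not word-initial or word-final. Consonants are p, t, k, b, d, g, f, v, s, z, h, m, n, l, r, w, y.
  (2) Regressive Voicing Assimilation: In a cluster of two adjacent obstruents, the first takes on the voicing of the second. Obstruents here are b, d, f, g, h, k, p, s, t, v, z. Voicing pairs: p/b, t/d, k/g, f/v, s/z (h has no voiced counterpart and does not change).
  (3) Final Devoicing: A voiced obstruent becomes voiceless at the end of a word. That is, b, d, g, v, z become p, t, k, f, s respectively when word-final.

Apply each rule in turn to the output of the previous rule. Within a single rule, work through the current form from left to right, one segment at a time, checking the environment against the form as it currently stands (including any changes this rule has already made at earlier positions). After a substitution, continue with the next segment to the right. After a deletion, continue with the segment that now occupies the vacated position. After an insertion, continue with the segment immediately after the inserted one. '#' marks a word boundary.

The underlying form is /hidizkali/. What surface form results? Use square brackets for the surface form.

(1) Syncope: [hidizkali] → [hdzkali]
(2) Regressive Voicing Assimilation: [hdzkali] → [hdskali]
(3) Final Devoicing: no change — [hdskali]

[hdskali]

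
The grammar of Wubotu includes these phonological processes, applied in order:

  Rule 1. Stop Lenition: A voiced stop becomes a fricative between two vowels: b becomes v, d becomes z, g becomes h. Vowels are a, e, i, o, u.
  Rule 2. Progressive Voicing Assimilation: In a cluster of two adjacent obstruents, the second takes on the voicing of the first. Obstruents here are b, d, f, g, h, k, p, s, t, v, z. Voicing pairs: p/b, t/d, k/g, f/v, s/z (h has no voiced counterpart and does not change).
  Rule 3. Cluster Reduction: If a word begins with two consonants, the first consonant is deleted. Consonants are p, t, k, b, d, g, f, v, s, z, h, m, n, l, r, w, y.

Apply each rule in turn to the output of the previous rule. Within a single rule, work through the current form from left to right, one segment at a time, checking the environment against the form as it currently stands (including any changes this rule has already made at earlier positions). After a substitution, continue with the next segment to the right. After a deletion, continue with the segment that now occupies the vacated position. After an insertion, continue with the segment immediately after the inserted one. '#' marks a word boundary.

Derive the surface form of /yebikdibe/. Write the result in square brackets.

[yeviktive]

Rule 1 Stop Lenition: [yebikdibe] → [yevikdive]
Rule 2 Progressive Voicing Assimilation: [yevikdive] → [yeviktive]
Rule 3 Cluster Reduction: no change — [yeviktive]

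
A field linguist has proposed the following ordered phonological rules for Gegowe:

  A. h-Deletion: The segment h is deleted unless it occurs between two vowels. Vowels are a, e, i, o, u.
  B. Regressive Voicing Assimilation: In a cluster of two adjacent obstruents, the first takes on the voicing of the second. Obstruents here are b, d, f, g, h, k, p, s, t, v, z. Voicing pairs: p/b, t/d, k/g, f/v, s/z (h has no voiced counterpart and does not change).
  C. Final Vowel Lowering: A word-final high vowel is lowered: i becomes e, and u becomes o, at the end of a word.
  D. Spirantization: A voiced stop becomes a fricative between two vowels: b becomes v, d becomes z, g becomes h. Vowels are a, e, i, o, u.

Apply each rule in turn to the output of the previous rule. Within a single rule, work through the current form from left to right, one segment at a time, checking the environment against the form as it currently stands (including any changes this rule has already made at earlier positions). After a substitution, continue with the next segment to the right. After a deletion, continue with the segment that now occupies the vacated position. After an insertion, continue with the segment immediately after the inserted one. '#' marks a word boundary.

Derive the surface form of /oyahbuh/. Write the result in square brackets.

[oyavo]

A h-Deletion: [oyahbuh] → [oyabu]
B Regressive Voicing Assimilation: no change — [oyabu]
C Final Vowel Lowering: [oyabu] → [oyabo]
D Spirantization: [oyabo] → [oyavo]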